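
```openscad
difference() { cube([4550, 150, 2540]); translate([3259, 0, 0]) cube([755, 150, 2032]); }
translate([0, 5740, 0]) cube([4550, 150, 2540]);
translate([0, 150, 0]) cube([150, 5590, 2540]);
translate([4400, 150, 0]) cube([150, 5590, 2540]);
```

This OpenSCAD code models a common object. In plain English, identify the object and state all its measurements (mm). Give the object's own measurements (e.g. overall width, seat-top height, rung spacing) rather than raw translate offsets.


A single room: four walls, each 2540 mm tall and 150 mm thick, enclosing an outside footprint 4550×5890 mm (x × y), no floor or roof. The front and back walls (−y and +y sides) run the full x-width; the side walls fit between their inner faces. A door opening 755 mm wide and 2032 mm tall is cut through the front wall from the floor up, its −x edge 3259 mm from the wall's −x end.


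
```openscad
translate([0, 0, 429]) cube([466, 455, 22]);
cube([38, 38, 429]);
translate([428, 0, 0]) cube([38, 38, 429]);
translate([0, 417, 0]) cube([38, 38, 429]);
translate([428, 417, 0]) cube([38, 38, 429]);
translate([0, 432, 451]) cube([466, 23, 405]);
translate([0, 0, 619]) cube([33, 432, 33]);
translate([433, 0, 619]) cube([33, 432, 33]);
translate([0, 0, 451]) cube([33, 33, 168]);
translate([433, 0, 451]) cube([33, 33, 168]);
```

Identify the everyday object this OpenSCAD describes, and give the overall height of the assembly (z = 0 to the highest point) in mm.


A chair. The overall height is 856 mm.

A slab on four corner posts with a tall panel at the back — a chair. The seat slab sits at z = 429 with thickness 22, and the 405 mm backrest starts at the seat top, so the overall height is 429 + 22 + 405 = 856 mm.


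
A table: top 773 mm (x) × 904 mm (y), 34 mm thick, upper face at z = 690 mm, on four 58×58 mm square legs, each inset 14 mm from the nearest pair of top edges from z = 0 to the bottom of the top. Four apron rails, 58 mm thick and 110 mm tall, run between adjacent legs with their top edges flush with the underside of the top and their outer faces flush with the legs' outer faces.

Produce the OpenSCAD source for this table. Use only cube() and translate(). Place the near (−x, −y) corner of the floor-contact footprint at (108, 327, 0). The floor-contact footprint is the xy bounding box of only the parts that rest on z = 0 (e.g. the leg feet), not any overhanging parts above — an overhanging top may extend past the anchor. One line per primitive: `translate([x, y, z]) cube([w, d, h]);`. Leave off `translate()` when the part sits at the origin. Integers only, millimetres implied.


// leg_h = 690 - 34 = 656
// apron z = 656 - 110 = 546
translate([94, 313, 656]) cube([773, 904, 34]);
translate([108, 327, 0]) cube([58, 58, 656]);
translate([795, 327, 0]) cube([58, 58, 656]);
translate([108, 1145, 0]) cube([58, 58, 656]);
translate([795, 1145, 0]) cube([58, 58, 656]);
translate([166, 327, 546]) cube([629, 58, 110]);
translate([166, 1145, 546]) cube([629, 58, 110]);
translate([108, 385, 546]) cube([58, 760, 110]);
translate([795, 385, 546]) cube([58, 760, 110]);


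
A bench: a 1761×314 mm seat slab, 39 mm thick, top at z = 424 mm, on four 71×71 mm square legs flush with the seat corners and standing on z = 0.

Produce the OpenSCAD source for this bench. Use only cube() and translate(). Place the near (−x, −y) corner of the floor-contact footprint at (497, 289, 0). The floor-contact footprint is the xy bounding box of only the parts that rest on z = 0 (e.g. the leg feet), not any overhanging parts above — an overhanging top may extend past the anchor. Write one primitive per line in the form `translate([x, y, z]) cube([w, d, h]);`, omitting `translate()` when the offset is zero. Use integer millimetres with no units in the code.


translate([497, 289, 385]) cube([1761, 314, 39]);
translate([497, 289, 0]) cube([71, 71, 385]);
translate([497, 532, 0]) cube([71, 71, 385]);
translate([2187, 289, 0]) cube([71, 71, 385]);
translate([2187, 532, 0]) cube([71, 71, 385]);


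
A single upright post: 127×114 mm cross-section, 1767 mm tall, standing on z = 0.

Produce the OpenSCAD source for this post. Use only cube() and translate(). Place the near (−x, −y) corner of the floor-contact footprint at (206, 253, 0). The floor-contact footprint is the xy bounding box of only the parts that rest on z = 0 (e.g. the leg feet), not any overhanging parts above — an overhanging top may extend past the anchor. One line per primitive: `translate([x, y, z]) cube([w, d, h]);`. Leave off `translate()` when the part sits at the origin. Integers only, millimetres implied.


translate([206, 253, 0]) cube([127, 114, 1767]);


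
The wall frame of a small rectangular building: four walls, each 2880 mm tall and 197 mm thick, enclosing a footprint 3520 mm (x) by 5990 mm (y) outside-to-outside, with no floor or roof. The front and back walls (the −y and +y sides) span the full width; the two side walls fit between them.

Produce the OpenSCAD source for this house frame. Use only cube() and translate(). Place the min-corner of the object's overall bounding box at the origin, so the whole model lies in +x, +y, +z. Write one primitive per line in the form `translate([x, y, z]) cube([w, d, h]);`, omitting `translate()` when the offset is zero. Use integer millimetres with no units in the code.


cube([3520, 197, 2880]);
translate([0, 5793, 0]) cube([3520, 197, 2880]);
translate([0, 197, 0]) cube([197, 5596, 2880]);
translate([3323, 197, 0]) cube([197, 5596, 2880]);


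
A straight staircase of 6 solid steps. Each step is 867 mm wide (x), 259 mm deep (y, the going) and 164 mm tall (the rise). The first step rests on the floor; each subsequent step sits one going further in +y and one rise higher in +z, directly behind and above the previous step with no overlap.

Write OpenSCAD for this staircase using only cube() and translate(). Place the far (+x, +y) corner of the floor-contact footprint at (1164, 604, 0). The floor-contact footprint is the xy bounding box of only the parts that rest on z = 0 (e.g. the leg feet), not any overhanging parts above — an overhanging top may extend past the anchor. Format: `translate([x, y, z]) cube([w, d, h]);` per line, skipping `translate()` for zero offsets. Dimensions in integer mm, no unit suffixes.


translate([297, 345, 0]) cube([867, 259, 164]);
translate([297, 604, 164]) cube([867, 259, 164]);
translate([297, 863, 328]) cube([867, 259, 164]);
translate([297, 1122, 492]) cube([867, 259, 164]);
translate([297, 1381, 656]) cube([867, 259, 164]);
translate([297, 1640, 820]) cube([867, 259, 164]);


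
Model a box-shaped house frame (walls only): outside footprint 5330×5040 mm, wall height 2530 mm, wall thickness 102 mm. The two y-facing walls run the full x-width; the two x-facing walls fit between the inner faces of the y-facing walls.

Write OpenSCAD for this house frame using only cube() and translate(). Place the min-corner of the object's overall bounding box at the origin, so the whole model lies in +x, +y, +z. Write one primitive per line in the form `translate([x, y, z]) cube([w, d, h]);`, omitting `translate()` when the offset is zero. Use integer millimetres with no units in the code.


cube([5330, 102, 2530]);
translate([0, 4938, 0]) cube([5330, 102, 2530]);
translate([0, 102, 0]) cube([102, 4836, 2530]);
translate([5228, 102, 0]) cube([102, 4836, 2530]);


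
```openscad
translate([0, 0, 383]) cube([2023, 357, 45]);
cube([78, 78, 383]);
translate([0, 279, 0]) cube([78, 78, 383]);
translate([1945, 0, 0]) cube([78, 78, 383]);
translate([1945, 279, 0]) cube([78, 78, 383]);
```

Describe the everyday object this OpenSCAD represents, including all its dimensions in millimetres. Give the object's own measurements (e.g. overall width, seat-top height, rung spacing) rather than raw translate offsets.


A long wooden bench with a 2023 mm (x) × 357 mm (y) seat, 45 mm thick, its top surface 428 mm above the floor. Four 78 mm square legs at the seat corners, flush with the edges, run from z = 0 to the seat underside.


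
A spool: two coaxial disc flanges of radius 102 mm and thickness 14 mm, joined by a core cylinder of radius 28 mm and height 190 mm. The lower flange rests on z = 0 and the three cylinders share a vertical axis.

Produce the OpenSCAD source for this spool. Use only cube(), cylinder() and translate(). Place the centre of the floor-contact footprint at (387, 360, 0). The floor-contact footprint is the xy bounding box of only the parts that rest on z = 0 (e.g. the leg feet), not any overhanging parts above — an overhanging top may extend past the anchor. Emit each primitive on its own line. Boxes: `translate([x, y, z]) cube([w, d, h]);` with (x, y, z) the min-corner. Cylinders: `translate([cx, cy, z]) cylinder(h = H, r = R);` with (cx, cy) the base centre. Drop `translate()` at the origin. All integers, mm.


translate([387, 360, 0]) cylinder(h = 14, r = 102);
translate([387, 360, 14]) cylinder(h = 190, r = 28);
translate([387, 360, 204]) cylinder(h = 14, r = 102);


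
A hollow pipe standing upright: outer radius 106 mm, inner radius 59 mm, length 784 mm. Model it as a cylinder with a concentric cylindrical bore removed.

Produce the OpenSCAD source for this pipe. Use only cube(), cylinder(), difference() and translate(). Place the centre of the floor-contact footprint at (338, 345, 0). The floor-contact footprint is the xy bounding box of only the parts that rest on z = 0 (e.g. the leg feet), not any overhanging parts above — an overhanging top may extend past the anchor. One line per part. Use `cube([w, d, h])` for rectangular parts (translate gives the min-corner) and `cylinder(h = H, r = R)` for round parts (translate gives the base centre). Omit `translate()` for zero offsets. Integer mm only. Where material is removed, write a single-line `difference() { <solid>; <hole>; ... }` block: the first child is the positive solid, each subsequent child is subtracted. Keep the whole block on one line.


difference() { translate([338, 345, 0]) cylinder(h = 784, r = 106); translate([338, 345, 0]) cylinder(h = 784, r = 59); }


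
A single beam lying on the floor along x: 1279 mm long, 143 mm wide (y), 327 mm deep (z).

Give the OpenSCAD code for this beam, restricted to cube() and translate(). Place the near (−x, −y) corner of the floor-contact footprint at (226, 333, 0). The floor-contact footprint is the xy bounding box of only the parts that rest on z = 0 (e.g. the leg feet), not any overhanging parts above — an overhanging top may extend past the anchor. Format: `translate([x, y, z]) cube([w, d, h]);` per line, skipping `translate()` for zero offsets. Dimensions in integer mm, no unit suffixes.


translate([226, 333, 0]) cube([1279, 143, 327]);


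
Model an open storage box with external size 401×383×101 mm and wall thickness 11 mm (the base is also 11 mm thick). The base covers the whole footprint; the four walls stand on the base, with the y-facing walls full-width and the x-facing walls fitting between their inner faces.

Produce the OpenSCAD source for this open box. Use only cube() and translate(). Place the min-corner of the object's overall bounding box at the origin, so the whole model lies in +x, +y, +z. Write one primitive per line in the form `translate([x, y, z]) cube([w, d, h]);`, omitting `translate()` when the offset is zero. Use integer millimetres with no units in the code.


cube([401, 383, 11]);
translate([0, 0, 11]) cube([401, 11, 90]);
translate([0, 372, 11]) cube([401, 11, 90]);
translate([0, 11, 11]) cube([11, 361, 90]);
translate([390, 11, 11]) cube([11, 361, 90]);


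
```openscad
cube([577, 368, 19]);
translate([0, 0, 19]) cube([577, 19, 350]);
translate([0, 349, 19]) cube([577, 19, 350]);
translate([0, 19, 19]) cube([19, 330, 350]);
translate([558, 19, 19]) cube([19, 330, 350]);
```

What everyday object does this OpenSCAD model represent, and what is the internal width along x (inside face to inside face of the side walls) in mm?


An open box. The internal width is 539 mm.

A 577×368 base slab with four walls standing on it — an open box. The base is 577 mm wide and the walls are 19 mm thick, so the internal width is 577 − 2 × 19 = 539 mm.


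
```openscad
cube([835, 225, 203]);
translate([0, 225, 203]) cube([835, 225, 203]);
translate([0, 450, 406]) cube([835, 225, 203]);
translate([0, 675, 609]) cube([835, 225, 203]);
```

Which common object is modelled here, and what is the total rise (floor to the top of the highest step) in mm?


A staircase. The total rise is 812 mm.

4 identical blocks, each offset up and back from the previous — a staircase. Each step is 203 mm tall and there are 4 of them, so the total rise is 4 × 203 = 812 mm.


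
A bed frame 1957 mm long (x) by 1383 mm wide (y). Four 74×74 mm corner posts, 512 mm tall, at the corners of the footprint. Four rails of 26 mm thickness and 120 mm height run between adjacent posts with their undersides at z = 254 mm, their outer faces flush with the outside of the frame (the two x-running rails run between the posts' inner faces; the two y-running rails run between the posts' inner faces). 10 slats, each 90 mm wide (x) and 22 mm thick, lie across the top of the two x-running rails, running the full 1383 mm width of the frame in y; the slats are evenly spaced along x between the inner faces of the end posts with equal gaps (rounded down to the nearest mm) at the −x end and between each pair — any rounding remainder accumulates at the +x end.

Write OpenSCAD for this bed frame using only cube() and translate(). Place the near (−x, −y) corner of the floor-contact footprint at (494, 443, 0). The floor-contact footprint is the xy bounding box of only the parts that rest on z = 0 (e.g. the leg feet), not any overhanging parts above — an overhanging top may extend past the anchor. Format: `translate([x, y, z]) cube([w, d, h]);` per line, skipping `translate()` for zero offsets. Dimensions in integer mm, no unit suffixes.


translate([494, 443, 0]) cube([74, 74, 512]);
translate([494, 1752, 0]) cube([74, 74, 512]);
translate([2377, 443, 0]) cube([74, 74, 512]);
translate([2377, 1752, 0]) cube([74, 74, 512]);
translate([568, 443, 254]) cube([1809, 26, 120]);
translate([568, 1800, 254]) cube([1809, 26, 120]);
translate([494, 517, 254]) cube([26, 1235, 120]);
translate([2425, 517, 254]) cube([26, 1235, 120]);
translate([650, 443, 374]) cube([90, 1383, 22]);
translate([822, 443, 374]) cube([90, 1383, 22]);
translate([994, 443, 374]) cube([90, 1383, 22]);
translate([1166, 443, 374]) cube([90, 1383, 22]);
translate([1338, 443, 374]) cube([90, 1383, 22]);
translate([1510, 443, 374]) cube([90, 1383, 22]);
translate([1682, 443, 374]) cube([90, 1383, 22]);
translate([1854, 443, 374]) cube([90, 1383, 22]);
translate([2026, 443, 374]) cube([90, 1383, 22]);
translate([2198, 443, 374]) cube([90, 1383, 22]);


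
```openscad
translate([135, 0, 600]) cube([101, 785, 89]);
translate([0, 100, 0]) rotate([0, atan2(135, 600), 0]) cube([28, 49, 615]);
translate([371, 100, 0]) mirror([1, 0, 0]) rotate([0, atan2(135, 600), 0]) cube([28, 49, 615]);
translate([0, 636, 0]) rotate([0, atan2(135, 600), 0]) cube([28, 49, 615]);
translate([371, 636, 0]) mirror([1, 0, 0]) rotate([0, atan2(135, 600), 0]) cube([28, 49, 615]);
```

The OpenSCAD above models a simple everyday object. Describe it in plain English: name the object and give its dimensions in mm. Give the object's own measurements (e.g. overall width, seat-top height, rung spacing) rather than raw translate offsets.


A sawhorse. A 101×785×89 mm beam (x, y, z) sits on two A-frame leg pairs. Each pair is two raked legs of 28×49 mm section (49 mm along y) splaying symmetrically in x. Each leg rises 600 mm vertically over 135 mm of horizontal reach and is 615 mm long along its own axis. Every leg's outer bottom edge rests on the floor and its outer top edge meets a bottom edge of the beam — the left legs (tilting toward +x) meet the beam's −x bottom edge, the right legs (their mirror images, tilting toward −x) meet its +x bottom edge — so the leg tops tuck under the beam, the beam's underside is 600 mm above the floor, and the feet are 371 mm apart outside-to-outside with the beam centred between them. The two leg pairs are set in 100 mm from either end of the beam.


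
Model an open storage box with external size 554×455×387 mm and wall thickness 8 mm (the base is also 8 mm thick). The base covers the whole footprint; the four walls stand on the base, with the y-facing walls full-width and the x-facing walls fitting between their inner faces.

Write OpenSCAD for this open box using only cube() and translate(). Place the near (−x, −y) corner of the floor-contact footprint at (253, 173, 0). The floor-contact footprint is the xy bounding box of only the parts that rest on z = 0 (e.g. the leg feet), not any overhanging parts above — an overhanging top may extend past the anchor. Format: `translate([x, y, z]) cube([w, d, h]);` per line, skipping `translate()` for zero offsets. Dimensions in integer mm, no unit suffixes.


translate([253, 173, 0]) cube([554, 455, 8]);
translate([253, 173, 8]) cube([554, 8, 379]);
translate([253, 620, 8]) cube([554, 8, 379]);
translate([253, 181, 8]) cube([8, 439, 379]);
translate([799, 181, 8]) cube([8, 439, 379]);


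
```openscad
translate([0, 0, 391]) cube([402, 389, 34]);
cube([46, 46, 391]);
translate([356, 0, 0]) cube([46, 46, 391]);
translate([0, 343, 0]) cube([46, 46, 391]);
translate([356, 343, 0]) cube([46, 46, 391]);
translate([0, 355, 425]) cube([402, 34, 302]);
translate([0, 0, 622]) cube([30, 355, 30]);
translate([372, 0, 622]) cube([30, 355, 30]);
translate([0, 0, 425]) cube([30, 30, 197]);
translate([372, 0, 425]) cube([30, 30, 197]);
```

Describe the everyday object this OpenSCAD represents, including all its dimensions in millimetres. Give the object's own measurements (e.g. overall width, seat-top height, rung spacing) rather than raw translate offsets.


A chair. The seat is a 402×389×34 mm slab with its top at z = 425 mm, on four 46×46 mm corner legs (flush with the seat edges, standing on z = 0). A flat backrest 34 mm thick, 302 mm tall, spans the full seat width and rises from the seat top along its +y edge, rear face flush with the rear of the seat. Two armrests of 30×30 mm section run along each side from the seat's front edge to the front of the backrest, top faces 227 mm above the seat top and outer faces flush with the seat's x-edges; a 30×30 mm post under the front of each armrest stands on the seat at the front corner.


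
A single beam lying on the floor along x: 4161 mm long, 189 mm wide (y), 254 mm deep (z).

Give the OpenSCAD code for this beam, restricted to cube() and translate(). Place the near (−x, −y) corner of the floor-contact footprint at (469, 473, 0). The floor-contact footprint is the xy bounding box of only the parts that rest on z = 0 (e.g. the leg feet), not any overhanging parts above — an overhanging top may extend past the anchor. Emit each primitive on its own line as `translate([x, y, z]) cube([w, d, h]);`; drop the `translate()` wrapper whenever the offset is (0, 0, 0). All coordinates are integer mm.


translate([469, 473, 0]) cube([4161, 189, 254]);


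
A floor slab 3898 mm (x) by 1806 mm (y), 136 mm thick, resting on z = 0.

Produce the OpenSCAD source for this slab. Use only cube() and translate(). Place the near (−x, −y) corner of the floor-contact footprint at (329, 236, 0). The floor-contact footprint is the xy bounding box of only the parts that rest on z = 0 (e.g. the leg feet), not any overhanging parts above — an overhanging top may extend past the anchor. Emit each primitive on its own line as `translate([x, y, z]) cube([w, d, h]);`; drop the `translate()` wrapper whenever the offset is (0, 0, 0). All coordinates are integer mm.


translate([329, 236, 0]) cube([3898, 1806, 136]);


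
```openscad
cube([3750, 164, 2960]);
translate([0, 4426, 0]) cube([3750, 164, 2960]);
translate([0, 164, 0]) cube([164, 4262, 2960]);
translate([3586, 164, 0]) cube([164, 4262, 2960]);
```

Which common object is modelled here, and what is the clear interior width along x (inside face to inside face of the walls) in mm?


A house (or room) frame. The interior width is 3422 mm.

Four 2960 mm walls enclosing a rectangle with no floor or roof — a room or house frame. Outside width is 3750 mm and wall thickness is 164 mm, so the interior width is 3750 − 2 × 164 = 3422 mm.


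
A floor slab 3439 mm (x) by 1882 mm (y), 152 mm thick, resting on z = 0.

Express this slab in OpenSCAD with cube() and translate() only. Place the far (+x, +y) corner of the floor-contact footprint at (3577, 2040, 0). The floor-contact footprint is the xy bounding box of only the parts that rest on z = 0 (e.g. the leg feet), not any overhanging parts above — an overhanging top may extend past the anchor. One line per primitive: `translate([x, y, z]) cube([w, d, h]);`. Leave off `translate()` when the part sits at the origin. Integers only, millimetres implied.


translate([138, 158, 0]) cube([3439, 1882, 152]);


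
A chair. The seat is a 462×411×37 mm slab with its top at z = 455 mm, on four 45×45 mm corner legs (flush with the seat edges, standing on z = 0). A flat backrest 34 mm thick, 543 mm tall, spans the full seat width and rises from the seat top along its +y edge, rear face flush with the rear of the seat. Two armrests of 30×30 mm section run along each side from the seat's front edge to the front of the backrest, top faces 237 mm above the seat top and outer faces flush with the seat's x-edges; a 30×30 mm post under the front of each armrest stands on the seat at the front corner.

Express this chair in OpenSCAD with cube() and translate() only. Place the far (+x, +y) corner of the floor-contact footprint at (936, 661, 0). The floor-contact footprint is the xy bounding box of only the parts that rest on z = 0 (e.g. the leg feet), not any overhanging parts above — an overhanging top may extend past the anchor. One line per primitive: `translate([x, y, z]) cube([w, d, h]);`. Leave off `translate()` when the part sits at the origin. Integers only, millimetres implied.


// leg_h = 455 - 37 = 418
// arm post h = 237 - 30 = 207
translate([474, 250, 418]) cube([462, 411, 37]);
translate([474, 250, 0]) cube([45, 45, 418]);
translate([891, 250, 0]) cube([45, 45, 418]);
translate([474, 616, 0]) cube([45, 45, 418]);
translate([891, 616, 0]) cube([45, 45, 418]);
translate([474, 627, 455]) cube([462, 34, 543]);
translate([474, 250, 662]) cube([30, 377, 30]);
translate([906, 250, 662]) cube([30, 377, 30]);
translate([474, 250, 455]) cube([30, 30, 207]);
translate([906, 250, 455]) cube([30, 30, 207]);


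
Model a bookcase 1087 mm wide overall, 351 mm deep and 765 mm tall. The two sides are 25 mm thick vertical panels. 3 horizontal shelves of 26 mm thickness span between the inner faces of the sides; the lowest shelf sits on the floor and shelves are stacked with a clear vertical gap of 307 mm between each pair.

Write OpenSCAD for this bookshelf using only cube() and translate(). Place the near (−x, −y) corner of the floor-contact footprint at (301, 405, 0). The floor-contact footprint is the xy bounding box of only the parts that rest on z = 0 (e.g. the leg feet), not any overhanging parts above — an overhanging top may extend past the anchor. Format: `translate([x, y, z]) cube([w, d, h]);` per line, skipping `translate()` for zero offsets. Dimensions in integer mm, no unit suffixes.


translate([301, 405, 0]) cube([25, 351, 765]);
translate([1363, 405, 0]) cube([25, 351, 765]);
translate([326, 405, 0]) cube([1037, 351, 26]);
translate([326, 405, 333]) cube([1037, 351, 26]);
translate([326, 405, 666]) cube([1037, 351, 26]);


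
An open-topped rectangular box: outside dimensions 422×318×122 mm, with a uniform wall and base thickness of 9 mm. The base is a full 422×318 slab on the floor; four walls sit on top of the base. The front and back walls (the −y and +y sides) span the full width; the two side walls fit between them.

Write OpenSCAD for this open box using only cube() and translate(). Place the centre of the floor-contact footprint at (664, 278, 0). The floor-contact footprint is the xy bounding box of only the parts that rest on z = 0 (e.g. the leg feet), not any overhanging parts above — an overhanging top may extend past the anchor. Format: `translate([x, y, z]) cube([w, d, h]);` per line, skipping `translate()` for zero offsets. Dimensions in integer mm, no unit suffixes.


translate([453, 119, 0]) cube([422, 318, 9]);
translate([453, 119, 9]) cube([422, 9, 113]);
translate([453, 428, 9]) cube([422, 9, 113]);
translate([453, 128, 9]) cube([9, 300, 113]);
translate([866, 128, 9]) cube([9, 300, 113]);


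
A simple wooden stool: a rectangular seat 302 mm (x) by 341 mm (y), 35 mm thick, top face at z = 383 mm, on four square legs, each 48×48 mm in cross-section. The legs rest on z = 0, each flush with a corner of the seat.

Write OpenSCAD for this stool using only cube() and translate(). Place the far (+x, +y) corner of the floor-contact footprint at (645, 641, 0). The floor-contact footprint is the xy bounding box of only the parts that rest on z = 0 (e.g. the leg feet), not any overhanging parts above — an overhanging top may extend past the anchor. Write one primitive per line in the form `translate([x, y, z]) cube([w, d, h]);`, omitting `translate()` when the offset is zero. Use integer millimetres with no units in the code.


translate([343, 300, 348]) cube([302, 341, 35]);
translate([343, 300, 0]) cube([48, 48, 348]);
translate([597, 300, 0]) cube([48, 48, 348]);
translate([343, 593, 0]) cube([48, 48, 348]);
translate([597, 593, 0]) cube([48, 48, 348]);


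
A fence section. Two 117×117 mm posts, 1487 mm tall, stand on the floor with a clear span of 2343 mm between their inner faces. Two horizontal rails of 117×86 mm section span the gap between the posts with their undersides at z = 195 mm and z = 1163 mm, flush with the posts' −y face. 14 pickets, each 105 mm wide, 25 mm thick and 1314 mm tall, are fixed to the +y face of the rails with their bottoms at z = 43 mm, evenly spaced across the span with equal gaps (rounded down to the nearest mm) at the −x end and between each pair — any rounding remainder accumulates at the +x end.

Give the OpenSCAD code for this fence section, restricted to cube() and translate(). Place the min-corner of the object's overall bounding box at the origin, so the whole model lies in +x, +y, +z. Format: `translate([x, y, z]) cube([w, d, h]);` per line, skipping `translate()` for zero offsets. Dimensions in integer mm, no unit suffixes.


cube([117, 117, 1487]);
translate([2460, 0, 0]) cube([117, 117, 1487]);
translate([117, 0, 195]) cube([2343, 117, 86]);
translate([117, 0, 1163]) cube([2343, 117, 86]);
translate([175, 117, 43]) cube([105, 25, 1314]);
translate([338, 117, 43]) cube([105, 25, 1314]);
translate([501, 117, 43]) cube([105, 25, 1314]);
translate([664, 117, 43]) cube([105, 25, 1314]);
translate([827, 117, 43]) cube([105, 25, 1314]);
translate([990, 117, 43]) cube([105, 25, 1314]);
translate([1153, 117, 43]) cube([105, 25, 1314]);
translate([1316, 117, 43]) cube([105, 25, 1314]);
translate([1479, 117, 43]) cube([105, 25, 1314]);
translate([1642, 117, 43]) cube([105, 25, 1314]);
translate([1805, 117, 43]) cube([105, 25, 1314]);
translate([1968, 117, 43]) cube([105, 25, 1314]);
translate([2131, 117, 43]) cube([105, 25, 1314]);
translate([2294, 117, 43]) cube([105, 25, 1314]);


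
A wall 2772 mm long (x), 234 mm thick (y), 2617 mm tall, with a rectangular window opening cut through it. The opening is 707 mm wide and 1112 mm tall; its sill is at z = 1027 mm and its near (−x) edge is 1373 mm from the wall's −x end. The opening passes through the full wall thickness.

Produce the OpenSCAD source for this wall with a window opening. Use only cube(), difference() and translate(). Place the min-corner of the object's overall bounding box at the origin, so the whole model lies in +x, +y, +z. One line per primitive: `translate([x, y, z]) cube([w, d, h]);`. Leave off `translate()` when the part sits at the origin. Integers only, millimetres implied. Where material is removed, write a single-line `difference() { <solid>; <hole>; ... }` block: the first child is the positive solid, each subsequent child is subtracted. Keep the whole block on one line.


difference() { cube([2772, 234, 2617]); translate([1373, 0, 1027]) cube([707, 234, 1112]); }


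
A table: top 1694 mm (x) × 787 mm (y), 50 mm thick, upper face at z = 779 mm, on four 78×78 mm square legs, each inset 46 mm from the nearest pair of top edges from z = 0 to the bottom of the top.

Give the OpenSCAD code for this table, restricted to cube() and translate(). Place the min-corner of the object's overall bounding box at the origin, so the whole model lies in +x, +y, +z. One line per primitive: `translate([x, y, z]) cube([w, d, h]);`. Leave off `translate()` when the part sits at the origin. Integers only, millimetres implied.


// leg_h = 779 - 50 = 729
translate([0, 0, 729]) cube([1694, 787, 50]);
translate([46, 46, 0]) cube([78, 78, 729]);
translate([1570, 46, 0]) cube([78, 78, 729]);
translate([46, 663, 0]) cube([78, 78, 729]);
translate([1570, 663, 0]) cube([78, 78, 729]);


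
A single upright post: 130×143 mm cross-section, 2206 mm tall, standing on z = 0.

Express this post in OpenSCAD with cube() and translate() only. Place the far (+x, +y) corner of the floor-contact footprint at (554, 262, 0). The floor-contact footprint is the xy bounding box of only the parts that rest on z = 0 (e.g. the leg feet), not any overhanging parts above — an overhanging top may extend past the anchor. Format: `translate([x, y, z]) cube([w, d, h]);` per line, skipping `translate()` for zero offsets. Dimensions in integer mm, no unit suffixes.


translate([424, 119, 0]) cube([130, 143, 2206]);


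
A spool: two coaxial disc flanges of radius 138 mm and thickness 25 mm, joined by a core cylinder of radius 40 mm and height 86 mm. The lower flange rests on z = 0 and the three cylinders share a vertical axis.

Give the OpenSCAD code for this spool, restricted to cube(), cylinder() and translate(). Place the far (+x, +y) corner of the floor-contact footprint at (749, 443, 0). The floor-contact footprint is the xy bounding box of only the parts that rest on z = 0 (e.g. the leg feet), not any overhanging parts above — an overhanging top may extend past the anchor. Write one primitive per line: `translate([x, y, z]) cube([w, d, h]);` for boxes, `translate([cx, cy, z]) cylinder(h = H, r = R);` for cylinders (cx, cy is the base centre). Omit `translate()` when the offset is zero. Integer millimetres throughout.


translate([611, 305, 0]) cylinder(h = 25, r = 138);
translate([611, 305, 25]) cylinder(h = 86, r = 40);
translate([611, 305, 111]) cylinder(h = 25, r = 138);


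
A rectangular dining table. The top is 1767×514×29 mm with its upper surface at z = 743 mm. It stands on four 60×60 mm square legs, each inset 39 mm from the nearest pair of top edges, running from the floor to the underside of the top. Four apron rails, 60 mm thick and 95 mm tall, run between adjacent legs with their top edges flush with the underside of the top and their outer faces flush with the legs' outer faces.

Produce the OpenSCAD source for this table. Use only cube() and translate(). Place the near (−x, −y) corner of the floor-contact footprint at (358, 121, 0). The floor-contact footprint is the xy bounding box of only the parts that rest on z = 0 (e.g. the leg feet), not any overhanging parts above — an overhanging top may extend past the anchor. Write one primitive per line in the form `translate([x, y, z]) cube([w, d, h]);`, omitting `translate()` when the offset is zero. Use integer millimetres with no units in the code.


// leg_h = 743 - 29 = 714
// apron z = 714 - 95 = 619
translate([319, 82, 714]) cube([1767, 514, 29]);
translate([358, 121, 0]) cube([60, 60, 714]);
translate([1987, 121, 0]) cube([60, 60, 714]);
translate([358, 497, 0]) cube([60, 60, 714]);
translate([1987, 497, 0]) cube([60, 60, 714]);
translate([418, 121, 619]) cube([1569, 60, 95]);
translate([418, 497, 619]) cube([1569, 60, 95]);
translate([358, 181, 619]) cube([60, 316, 95]);
translate([1987, 181, 619]) cube([60, 316, 95]);


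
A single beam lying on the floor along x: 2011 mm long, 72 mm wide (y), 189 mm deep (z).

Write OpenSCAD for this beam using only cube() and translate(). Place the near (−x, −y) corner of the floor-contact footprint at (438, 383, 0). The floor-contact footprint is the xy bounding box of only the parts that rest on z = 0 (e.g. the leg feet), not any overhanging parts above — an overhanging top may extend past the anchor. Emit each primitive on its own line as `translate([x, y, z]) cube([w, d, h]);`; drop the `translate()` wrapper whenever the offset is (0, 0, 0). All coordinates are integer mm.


translate([438, 383, 0]) cube([2011, 72, 189]);


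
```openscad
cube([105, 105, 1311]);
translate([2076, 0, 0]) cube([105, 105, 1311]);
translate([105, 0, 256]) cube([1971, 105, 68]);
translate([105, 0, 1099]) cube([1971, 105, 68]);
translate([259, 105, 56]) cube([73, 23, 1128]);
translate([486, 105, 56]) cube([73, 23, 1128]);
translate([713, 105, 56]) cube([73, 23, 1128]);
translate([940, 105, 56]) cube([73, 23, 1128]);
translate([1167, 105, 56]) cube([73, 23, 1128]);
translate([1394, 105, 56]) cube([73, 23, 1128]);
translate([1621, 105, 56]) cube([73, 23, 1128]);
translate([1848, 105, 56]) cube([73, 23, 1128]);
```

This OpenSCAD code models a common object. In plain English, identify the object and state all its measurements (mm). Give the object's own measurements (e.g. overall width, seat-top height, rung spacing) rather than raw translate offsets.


A fence section. Two 105×105 mm posts, 1311 mm tall, stand on the floor with a clear span of 1971 mm between their inner faces. Two horizontal rails of 105×68 mm section span the gap between the posts with their undersides at z = 256 mm and z = 1099 mm, flush with the posts' −y face. 8 pickets, each 73 mm wide, 23 mm thick and 1128 mm tall, are fixed to the +y face of the rails with their bottoms at z = 56 mm, spaced across the span with a 154 mm gap after the −x post and between neighbouring pickets, with 155 mm left before the +x post.


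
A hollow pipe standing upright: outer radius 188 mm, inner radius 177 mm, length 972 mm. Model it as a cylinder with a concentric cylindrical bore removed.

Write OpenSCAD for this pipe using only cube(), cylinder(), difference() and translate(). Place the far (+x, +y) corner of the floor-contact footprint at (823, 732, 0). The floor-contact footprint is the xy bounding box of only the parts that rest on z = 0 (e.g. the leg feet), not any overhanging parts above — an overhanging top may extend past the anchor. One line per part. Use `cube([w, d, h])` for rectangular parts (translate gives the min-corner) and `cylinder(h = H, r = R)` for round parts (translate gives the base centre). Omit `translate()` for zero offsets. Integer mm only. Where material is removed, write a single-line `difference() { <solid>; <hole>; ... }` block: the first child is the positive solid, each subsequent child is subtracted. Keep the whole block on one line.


difference() { translate([635, 544, 0]) cylinder(h = 972, r = 188); translate([635, 544, 0]) cylinder(h = 972, r = 177); }


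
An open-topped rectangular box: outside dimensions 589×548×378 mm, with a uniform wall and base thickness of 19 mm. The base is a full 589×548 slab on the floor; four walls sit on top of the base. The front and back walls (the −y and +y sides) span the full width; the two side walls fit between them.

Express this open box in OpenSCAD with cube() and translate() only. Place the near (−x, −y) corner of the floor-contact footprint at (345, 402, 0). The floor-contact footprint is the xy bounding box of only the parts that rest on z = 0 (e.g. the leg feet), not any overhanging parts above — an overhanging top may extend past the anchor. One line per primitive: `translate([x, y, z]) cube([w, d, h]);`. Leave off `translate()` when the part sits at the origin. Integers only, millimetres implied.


translate([345, 402, 0]) cube([589, 548, 19]);
translate([345, 402, 19]) cube([589, 19, 359]);
translate([345, 931, 19]) cube([589, 19, 359]);
translate([345, 421, 19]) cube([19, 510, 359]);
translate([915, 421, 19]) cube([19, 510, 359]);


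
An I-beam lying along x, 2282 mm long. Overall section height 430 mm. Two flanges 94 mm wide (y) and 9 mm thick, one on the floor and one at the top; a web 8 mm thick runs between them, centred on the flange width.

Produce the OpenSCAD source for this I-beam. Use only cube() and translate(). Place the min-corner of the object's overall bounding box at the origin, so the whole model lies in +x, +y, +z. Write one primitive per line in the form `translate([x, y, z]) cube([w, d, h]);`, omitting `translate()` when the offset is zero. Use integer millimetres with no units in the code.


cube([2282, 94, 9]);
translate([0, 43, 9]) cube([2282, 8, 412]);
translate([0, 0, 421]) cube([2282, 94, 9]);


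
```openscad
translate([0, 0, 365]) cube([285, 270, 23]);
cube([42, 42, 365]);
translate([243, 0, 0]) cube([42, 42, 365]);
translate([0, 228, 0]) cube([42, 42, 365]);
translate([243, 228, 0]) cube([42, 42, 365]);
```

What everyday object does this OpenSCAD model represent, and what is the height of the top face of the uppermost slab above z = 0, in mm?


A stool. The seat height is 388 mm.

A 285×270×23 slab at z = 365 on four corner posts — a stool. The seat top is 365 + 23 = 388 mm.


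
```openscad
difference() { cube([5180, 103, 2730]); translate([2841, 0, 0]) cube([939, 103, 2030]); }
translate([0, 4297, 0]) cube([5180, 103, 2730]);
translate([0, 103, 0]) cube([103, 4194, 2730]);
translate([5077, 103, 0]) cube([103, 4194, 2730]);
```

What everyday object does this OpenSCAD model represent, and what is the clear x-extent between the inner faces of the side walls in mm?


A single room. The interior width is 4974 mm.

Four walls enclosing a rectangle with a door in the front wall — a room. Outside width 5180 minus two 103 mm walls gives 4974 mm.


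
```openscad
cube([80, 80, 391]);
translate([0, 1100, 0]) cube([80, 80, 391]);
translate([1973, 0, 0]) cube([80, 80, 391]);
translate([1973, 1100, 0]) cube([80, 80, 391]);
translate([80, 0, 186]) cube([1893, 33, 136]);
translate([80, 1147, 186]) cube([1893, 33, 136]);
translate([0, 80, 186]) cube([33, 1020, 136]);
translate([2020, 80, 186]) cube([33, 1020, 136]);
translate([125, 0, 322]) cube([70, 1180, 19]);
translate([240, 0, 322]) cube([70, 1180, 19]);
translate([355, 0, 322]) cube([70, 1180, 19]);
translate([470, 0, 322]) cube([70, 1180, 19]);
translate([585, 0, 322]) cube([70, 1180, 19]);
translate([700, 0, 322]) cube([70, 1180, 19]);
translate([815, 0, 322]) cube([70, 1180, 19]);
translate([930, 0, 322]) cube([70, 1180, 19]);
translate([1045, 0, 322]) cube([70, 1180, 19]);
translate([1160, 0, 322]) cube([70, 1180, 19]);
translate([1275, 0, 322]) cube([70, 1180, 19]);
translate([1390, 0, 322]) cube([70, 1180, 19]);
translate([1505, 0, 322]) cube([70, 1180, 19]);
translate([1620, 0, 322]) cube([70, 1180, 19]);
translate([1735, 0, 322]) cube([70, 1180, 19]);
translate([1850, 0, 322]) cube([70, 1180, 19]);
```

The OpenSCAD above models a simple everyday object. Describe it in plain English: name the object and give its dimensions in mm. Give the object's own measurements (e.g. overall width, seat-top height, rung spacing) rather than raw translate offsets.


A bed frame 2053 mm long (x) by 1180 mm wide (y). Four 80×80 mm corner posts, 391 mm tall, at the corners of the footprint. Four rails of 33 mm thickness and 136 mm height run between adjacent posts with their undersides at z = 186 mm, their outer faces flush with the outside of the frame (the two x-running rails run between the posts' inner faces; the two y-running rails run between the posts' inner faces). 16 slats, each 70 mm wide (x) and 19 mm thick, lie across the top of the two x-running rails, running the full 1180 mm width of the frame in y; along x they sit between the end posts with a 45 mm gap after the −x posts and between neighbouring slats, leaving 53 mm before the +x posts.
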